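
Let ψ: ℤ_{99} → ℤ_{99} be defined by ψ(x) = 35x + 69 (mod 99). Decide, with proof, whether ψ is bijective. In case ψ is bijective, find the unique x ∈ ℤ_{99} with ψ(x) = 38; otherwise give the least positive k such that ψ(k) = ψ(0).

If ψ(s) = ψ(t), then 35s ≡ 35t (mod 99). Because gcd(35, 99) = 1, we may cancel 35 to get s ≡ t (mod 99).
We now compute 35⁻¹ mod 99 explicitly. Euclid's algorithm: 99 = 2·35 + 29, 35 = 1·29 + 6, 29 = 4·6 + 5, 6 = 1·5 + 1; back-substituting gives 1 = 17·35 − 6·99, so 35⁻¹ ≡ 17 (mod 99).
Then y ↦ 17(y − 69) is a two-sided inverse to ψ, so every y ∈ ℤ_{99} has a preimage.
Therefore ψ is bijective.
Since ψ is bijective, we compute ψ⁻¹(38): solve 35x + 69 ≡ 38 (mod 99), i.e. 35x ≡ 68 (mod 99).
Multiplying by 35⁻¹ = 17 gives x ≡ 17·68 = 1156 = 11·99 + 67 ≡ 67 (mod 99).
Check: ψ(67) = 35·67 + 69 = 2414 = 24·99 + 38 ≡ 38 (mod 99).

67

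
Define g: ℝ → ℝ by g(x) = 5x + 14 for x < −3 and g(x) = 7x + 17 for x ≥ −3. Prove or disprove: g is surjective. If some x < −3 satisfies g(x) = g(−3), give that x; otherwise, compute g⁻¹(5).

Both pieces are strictly increasing (slopes 5 and 7), so each is injective on its own interval.
The left piece maps (−∞, −3) onto (−∞, −1); the right piece maps [−3, ∞) onto [−4, ∞).
The union (−∞, −1) ∪ [−4, ∞) covers ℝ, so g is surjective.
For the follow-up: the images overlap, so an x < −3 with g(x) = g(−3) exists. g(−3) = −4; solving 5x + 14 = −4 for x < −3 gives x = (−4 − 14)/5 = −18/5.

-18/5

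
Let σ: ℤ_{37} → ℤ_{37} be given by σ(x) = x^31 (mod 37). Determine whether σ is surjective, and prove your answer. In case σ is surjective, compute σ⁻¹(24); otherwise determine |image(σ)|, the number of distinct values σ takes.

Since 37 is prime, the nonzero elements of ℤ_{37} form a cyclic group of order 36.
As gcd(31, 36) = 1, raising to the 31st power is a bijection on this group: if a^31 ≡ b^31 then (ab^{−1})^31 = 1, and the only element of order dividing gcd(31, 36) = 1 is 1, so a = b.
With σ(0) = 0 this makes σ injective on all of ℤ_{37}, hence bijective (finite equal-size domain and codomain). In particular σ is surjective.
Since σ is surjective, we find the preimage of 24. The inverse of x ↦ x^31 on (ℤ_{37})^× is x ↦ x^7, because 31·7 = 217 = 6·36 + 1 ≡ 1 (mod 36) and x^{36} = 1 for x ≠ 0 (Fermat). So σ⁻¹(24) = 24^7 mod 37.
Repeated squaring mod 37: 24^1 ≡ 24, 24^2 ≡ 24² = 576 ≡ 21, 24^4 ≡ 21² = 441 ≡ 34. Since 7 = 4 + 2 + 1, 24^7 ≡ 34·21·24: 34·21 = 714 ≡ 11, then 11·24 = 264 ≡ 5. So 24^7 ≡ 5 (mod 37).
Hence σ⁻¹(24) = 5.

5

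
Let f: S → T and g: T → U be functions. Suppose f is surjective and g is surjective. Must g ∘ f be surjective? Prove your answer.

Let c ∈ U. Since g is surjective, there is b ∈ T with g(b) = c. Since f is surjective, there is a ∈ S with f(a) = b.
Then (g ∘ f)(a) = g(b) = c. Hence g ∘ f is surjective.

surjective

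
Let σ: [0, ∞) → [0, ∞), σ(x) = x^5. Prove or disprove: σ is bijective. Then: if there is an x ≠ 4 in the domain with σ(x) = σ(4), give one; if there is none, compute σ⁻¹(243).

On [0, ∞), x ↦ x^5 is strictly increasing (injective) and for any y ∈ [0, ∞) the 5th root y^{1/5} lies in [0, ∞) (surjective). So σ is bijective.
Since x ↦ x^5 is strictly increasing on [0, ∞), it is injective there, so no x ≠ 4 in the domain has σ(x) = σ(4). We therefore compute σ⁻¹(243) = 243^{1/5} = 3 (indeed 3^5 = 243).

3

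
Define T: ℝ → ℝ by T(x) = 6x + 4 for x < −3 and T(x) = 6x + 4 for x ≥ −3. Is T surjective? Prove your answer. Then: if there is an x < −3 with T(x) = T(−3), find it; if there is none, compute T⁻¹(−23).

-9/2

Both pieces are strictly increasing (slopes 6 and 6), so each is injective on its own interval.
The left piece maps (−∞, −3) onto (−∞, −14); the right piece maps [−3, ∞) onto [−14, ∞).
These images together cover ℝ, so T is surjective.
Because the two images are disjoint, no x < −3 has T(x) = T(−3), so we compute T⁻¹(−23): −23 lies in (−∞, −14), so solve 6x + 4 = −23: x = (−23 − 4)/6 = −9/2.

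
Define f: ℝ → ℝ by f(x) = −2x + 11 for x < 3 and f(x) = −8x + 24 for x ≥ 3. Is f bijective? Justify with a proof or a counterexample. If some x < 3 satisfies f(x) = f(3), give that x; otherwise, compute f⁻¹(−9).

33/8

Both pieces are strictly decreasing (slopes −2 and −8), so each is injective on its own interval.
The left piece maps (−∞, 3) onto (5, ∞); the right piece maps [3, ∞) onto (−∞, 0].
The images leave a gap (5 has no preimage), so f is not surjective, hence not bijective.
Because the two images are disjoint, no x < 3 has f(x) = f(3), so we compute f⁻¹(−9): −9 lies in (−∞, 0], so solve −8x + 24 = −9: x = (−9 − 24)/(−8) = 33/8.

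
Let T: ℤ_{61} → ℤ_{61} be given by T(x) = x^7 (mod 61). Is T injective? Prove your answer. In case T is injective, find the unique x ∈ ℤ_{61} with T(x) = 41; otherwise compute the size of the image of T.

Since 61 is prime, the nonzero elements of ℤ_{61} form a cyclic group of order 60.
As gcd(7, 60) = 1, raising to the 7th power is a bijection on this group: if x_1^7 ≡ x_2^7 then (x_1x_2^{−1})^7 = 1, and the only element of order dividing gcd(7, 60) = 1 is 1, so x_1 = x_2.
With T(0) = 0 this makes T injective on all of ℤ_{61}, hence bijective (finite equal-size domain and codomain). In particular T is injective.
Since T is injective, we find the preimage of 41. The inverse of x ↦ x^7 on (ℤ_{61})^× is x ↦ x^43, because 7·43 = 301 = 5·60 + 1 ≡ 1 (mod 60) and x^{60} = 1 for x ≠ 0 (Fermat). So T⁻¹(41) = 41^43 mod 61.
Repeated squaring mod 61: 41^1 ≡ 41, 41^2 ≡ 41² = 1681 ≡ 34, 41^4 ≡ 34² = 1156 ≡ 58, 41^8 ≡ 58² = 3364 ≡ 9, 41^16 ≡ 9² = 81 ≡ 20, 41^32 ≡ 20² = 400 ≡ 34. Since 43 = 32 + 8 + 2 + 1, 41^43 ≡ 34·9·34·41: 34·9 = 306 ≡ 1, then 1·34 = 34, then 34·41 = 1394 ≡ 52. So 41^43 ≡ 52 (mod 61).
Hence T⁻¹(41) = 52.

52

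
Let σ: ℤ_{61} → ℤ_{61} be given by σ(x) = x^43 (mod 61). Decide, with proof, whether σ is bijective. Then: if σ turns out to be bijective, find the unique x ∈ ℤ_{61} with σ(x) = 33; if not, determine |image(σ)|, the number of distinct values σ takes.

38

Since 61 is prime, the nonzero elements of ℤ_{61} form a cyclic group of order 60.
As gcd(43, 60) = 1, raising to the 43rd power is a bijection on this group: if a^43 ≡ b^43 then (ab^{−1})^43 = 1, and the only element of order dividing gcd(43, 60) = 1 is 1, so a = b.
With σ(0) = 0 this makes σ injective on all of ℤ_{61}, hence bijective (finite equal-size domain and codomain). In particular σ is bijective.
Since σ is bijective, we find the preimage of 33. The inverse of x ↦ x^43 on (ℤ_{61})^× is x ↦ x^7, because 43·7 = 301 = 5·60 + 1 ≡ 1 (mod 60) and x^{60} = 1 for x ≠ 0 (Fermat). So σ⁻¹(33) = 33^7 mod 61.
Repeated squaring mod 61: 33^1 ≡ 33, 33^2 ≡ 33² = 1089 ≡ 52, 33^4 ≡ 52² = 2704 ≡ 20. Since 7 = 4 + 2 + 1, 33^7 ≡ 20·52·33: 20·52 = 1040 ≡ 3, then 3·33 = 99 ≡ 38. So 33^7 ≡ 38 (mod 61).
Hence σ⁻¹(33) = 38.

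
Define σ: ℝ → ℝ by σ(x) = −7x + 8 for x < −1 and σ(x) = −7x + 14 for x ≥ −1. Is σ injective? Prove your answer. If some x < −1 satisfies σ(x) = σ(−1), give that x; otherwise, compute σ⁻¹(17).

-13/7

Both pieces are strictly decreasing (slopes −7 and −7), so each is injective on its own interval.
The left piece maps (−∞, −1) onto (15, ∞); the right piece maps [−1, ∞) onto (−∞, 21].
These images overlap. In particular σ(−1) = 21 (right piece), and solving −7x + 8 = 21 on the left piece gives x = −13/7 < −1.
So σ(−13/7) = σ(−1) with −13/7 ≠ −1, and σ is not injective. This x = −13/7 is the requested value below −1.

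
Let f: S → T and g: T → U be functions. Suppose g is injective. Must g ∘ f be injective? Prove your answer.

No. Take S = {1, 2}, T = U = {1, 2, 3, 4, 5}, f(1) = f(2) = 1, and g = identity (injective).
Then (g ∘ f)(1) = (g ∘ f)(2) = 1 with 1 ≠ 2, so g ∘ f is not injective.

not injective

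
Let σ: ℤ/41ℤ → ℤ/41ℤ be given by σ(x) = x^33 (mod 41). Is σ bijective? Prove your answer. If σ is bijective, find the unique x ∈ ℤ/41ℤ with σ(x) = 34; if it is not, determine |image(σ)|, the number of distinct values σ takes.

Since 41 is prime, the nonzero elements of ℤ/41ℤ form a cyclic group of order 40.
As gcd(33, 40) = 1, raising to the 33rd power is a bijection on this group: if a^33 ≡ b^33 then (ab^{−1})^33 = 1, and the only element of order dividing gcd(33, 40) = 1 is 1, so a = b.
With σ(0) = 0 this makes σ injective on all of ℤ/41ℤ, hence bijective (finite equal-size domain and codomain). In particular σ is bijective.
Since σ is bijective, we find the preimage of 34. The inverse of x ↦ x^33 on (ℤ/41ℤ)^× is x ↦ x^17, because 33·17 = 561 = 14·40 + 1 ≡ 1 (mod 40) and x^{40} = 1 for x ≠ 0 (Fermat). So σ⁻¹(34) = 34^17 mod 41.
Repeated squaring mod 41: 34^1 ≡ 34, 34^2 ≡ 34² = 1156 ≡ 8, 34^4 ≡ 8² = 64 ≡ 23, 34^8 ≡ 23² = 529 ≡ 37, 34^16 ≡ 37² = 1369 ≡ 16. Since 17 = 16 + 1, 34^17 ≡ 16·34: 16·34 = 544 ≡ 11. So 34^17 ≡ 11 (mod 41).
Hence σ⁻¹(34) = 11.

11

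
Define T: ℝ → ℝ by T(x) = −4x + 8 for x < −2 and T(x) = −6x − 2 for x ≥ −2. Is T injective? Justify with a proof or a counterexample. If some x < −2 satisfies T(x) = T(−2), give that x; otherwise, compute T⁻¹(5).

-7/6

Both pieces are strictly decreasing (slopes −4 and −6), so each is injective on its own interval.
The left piece maps (−∞, −2) onto (16, ∞); the right piece maps [−2, ∞) onto (−∞, 10].
These images are disjoint, so no value is attained by both pieces. So T is injective.
Because the two images are disjoint, no x < −2 has T(x) = T(−2), so we compute T⁻¹(5): 5 lies in (−∞, 10], so solve −6x − 2 = 5: x = (5 + 2)/(−6) = −7/6.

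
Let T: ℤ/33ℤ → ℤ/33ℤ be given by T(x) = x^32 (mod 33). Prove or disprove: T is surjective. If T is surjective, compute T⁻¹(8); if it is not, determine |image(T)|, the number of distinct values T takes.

12

T(4): Repeated squaring mod 33: 4^1 ≡ 4, 4^2 ≡ 4² = 16, 4^4 ≡ 16² = 256 ≡ 25, 4^8 ≡ 25² = 625 ≡ 31, 4^16 ≡ 31² = 961 ≡ 4, 4^32 ≡ 4² = 16. So 4^32 ≡ 16 (mod 33).
T(7): Repeated squaring mod 33: 7^1 ≡ 7, 7^2 ≡ 7² = 49 ≡ 16, 7^4 ≡ 16² = 256 ≡ 25, 7^8 ≡ 25² = 625 ≡ 31, 7^16 ≡ 31² = 961 ≡ 4, 7^32 ≡ 4² = 16. So 7^32 ≡ 16 (mod 33).
So T(4) = T(7) = 16 while 4 ≠ 7, so T is not injective.
A non-injective map from the 33-element set ℤ/33ℤ to itself takes at most 32 distinct values, so it cannot be surjective. So T is not surjective.
Since T is not surjective, we determine |image(T)|. Computing x^32 mod 33 for each x (by repeated squaring, reducing mod 33 at every step), the values T(0), T(1), …, T(32) are: 0, 1, 4, 9, 16, 25, 3, 16, 31, 15, 1, 22, 12, 4, 31, 27, 25, 25, 27, 31, 4, 12, 22, 1, 15, 31, 16, 3, 25, 16, 9, 4, 1.
The distinct values are {0, 1, 3, 4, 9, 12, 15, 16, 22, 25, 27, 31}; there are 12 of them.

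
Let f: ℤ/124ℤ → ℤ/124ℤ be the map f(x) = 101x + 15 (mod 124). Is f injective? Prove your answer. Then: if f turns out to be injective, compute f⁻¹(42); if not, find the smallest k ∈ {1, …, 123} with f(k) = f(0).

15

Recall: f is injective if f(x_1) = f(x_2) implies x_1 = x_2.
If f(x_1) = f(x_2), then 101x_1 ≡ 101x_2 (mod 124). Because gcd(101, 124) = 1, we may cancel 101 to get x_1 ≡ x_2 (mod 124).
So f is injective.
We now compute 101⁻¹ mod 124 explicitly. Euclid's algorithm: 124 = 1·101 + 23, 101 = 4·23 + 9, 23 = 2·9 + 5, 9 = 1·5 + 4, 5 = 1·4 + 1; back-substituting gives 1 = 97·101 − 79·124, so 101⁻¹ ≡ 97 (mod 124).
Since f is injective, we find f⁻¹(42): we need 101x ≡ 42 − 15 ≡ 27 (mod 124). Using 101⁻¹ = 97: x ≡ 97·27 = 2619 = 21·124 + 15, so x = 15.
Check: f(15) = 101·15 + 15 = 1530 = 12·124 + 42 ≡ 42 (mod 124).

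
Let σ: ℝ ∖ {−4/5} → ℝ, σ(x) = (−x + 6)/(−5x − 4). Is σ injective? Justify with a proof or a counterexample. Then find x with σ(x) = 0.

Suppose σ(x_1) = σ(x_2). Cross-multiplying: (−x_1 + 6)(−5x_2 − 4) = (−x_2 + 6)(−5x_1 − 4).
Expanding both sides and cancelling the symmetric terms leaves 34·(x_1 − x_2) = 0. Since 34 ≠ 0, x_1 = x_2. Therefore σ is injective.
Solving σ(x) = 0: cross-multiplying gives −x + 6 = 0(−5x − 4), which rearranges to −1x = −6, so x = 6.

6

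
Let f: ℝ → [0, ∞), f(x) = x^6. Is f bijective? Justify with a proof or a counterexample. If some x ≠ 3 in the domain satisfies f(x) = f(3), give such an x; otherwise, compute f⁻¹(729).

f(3) = 729 = (−3)^6 = f(−3) (since 6 is even), with 3 ≠ −3. So f is not injective, hence not bijective.
For the follow-up, such an x exists: taking x = −3 ∈ ℝ gives f(−3) = 729 = f(3) with −3 ≠ 3.

-3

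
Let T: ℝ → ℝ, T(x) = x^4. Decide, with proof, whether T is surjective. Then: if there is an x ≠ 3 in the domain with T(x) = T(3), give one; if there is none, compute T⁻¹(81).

-3

Since 4 is even, x^4 ≥ 0 for all x ∈ ℝ, so −1 ∈ ℝ has no preimage. Therefore T is not surjective.
For the follow-up, such an x exists: taking x = −3 ∈ ℝ gives T(−3) = 81 = T(3) with −3 ≠ 3.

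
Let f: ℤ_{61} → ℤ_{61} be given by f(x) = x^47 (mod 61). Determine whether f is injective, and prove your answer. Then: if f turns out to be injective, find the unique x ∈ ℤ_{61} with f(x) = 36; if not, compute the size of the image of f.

5

Since 61 is prime, the nonzero elements of ℤ_{61} form a cyclic group of order 60.
As gcd(47, 60) = 1, raising to the 47th power is a bijection on this group: if x_1^47 ≡ x_2^47 then (x_1x_2^{−1})^47 = 1, and the only element of order dividing gcd(47, 60) = 1 is 1, so x_1 = x_2.
With f(0) = 0 this makes f injective on all of ℤ_{61}, hence bijective (finite equal-size domain and codomain). In particular f is injective.
Since f is injective, we find the preimage of 36. The inverse of x ↦ x^47 on (ℤ_{61})^× is x ↦ x^23, because 47·23 = 1081 = 18·60 + 1 ≡ 1 (mod 60) and x^{60} = 1 for x ≠ 0 (Fermat). So f⁻¹(36) = 36^23 mod 61.
Repeated squaring mod 61: 36^1 ≡ 36, 36^2 ≡ 36² = 1296 ≡ 15, 36^4 ≡ 15² = 225 ≡ 42, 36^8 ≡ 42² = 1764 ≡ 56, 36^16 ≡ 56² = 3136 ≡ 25. Since 23 = 16 + 4 + 2 + 1, 36^23 ≡ 25·42·15·36: 25·42 = 1050 ≡ 13, then 13·15 = 195 ≡ 12, then 12·36 = 432 ≡ 5. So 36^23 ≡ 5 (mod 61).
Hence f⁻¹(36) = 5.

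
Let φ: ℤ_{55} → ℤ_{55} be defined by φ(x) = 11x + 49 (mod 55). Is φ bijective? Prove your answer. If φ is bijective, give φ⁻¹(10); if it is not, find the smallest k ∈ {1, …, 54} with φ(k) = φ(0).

5

Recall: φ is injective when φ(s) = φ(t) forces s = t.
We have gcd(11, 55) = 11 > 1. Taking s = 0 and t = 5: φ(0) = 49 and φ(5) = 11·5 + 49 = 104 ≡ 49 (mod 55).
So φ(0) = φ(5) while 0 ≠ 5, therefore φ is not injective, hence not bijective.
Since φ is not bijective, we find the least positive k with φ(k) = φ(0): this means 11k ≡ 0 (mod 55), i.e. 55 ∣ 11k. Since gcd(11, 55) = 11, dividing through by 11 this holds exactly when 5 ∣ k.
The smallest positive such k is 5.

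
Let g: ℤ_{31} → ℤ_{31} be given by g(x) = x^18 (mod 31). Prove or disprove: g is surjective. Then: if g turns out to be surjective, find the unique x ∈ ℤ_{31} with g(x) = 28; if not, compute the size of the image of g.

6

g(1) = 1^18 = 1.
g(5): Repeated squaring mod 31: 5^1 ≡ 5, 5^2 ≡ 5² = 25, 5^4 ≡ 25² = 625 ≡ 5, 5^8 ≡ 5² = 25, 5^16 ≡ 25² = 625 ≡ 5. Since 18 = 16 + 2, 5^18 ≡ 5·25: 5·25 = 125 ≡ 1. So 5^18 ≡ 1 (mod 31).
So g(1) = g(5) = 1 while 1 ≠ 5, so g is not injective.
A non-injective map from the 31-element set ℤ_{31} to itself takes at most 30 distinct values, so it cannot be surjective. Thus g is not surjective.
Since g is not surjective, we determine |image(g)|. Computing x^18 mod 31 for each x (by repeated squaring, reducing mod 31 at every step), the values g(0), g(1), …, g(30) are: 0, 1, 8, 4, 2, 1, 1, 2, 16, 16, 8, 2, 8, 4, 16, 4, 4, 16, 4, 8, 2, 8, 16, 16, 2, 1, 1, 2, 4, 8, 1.
The distinct values are {0, 1, 2, 4, 8, 16}; there are 6 of them.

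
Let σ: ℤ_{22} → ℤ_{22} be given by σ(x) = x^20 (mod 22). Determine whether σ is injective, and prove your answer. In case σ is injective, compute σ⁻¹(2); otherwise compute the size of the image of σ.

σ(1) = 1^20 = 1.
σ(3): Repeated squaring mod 22: 3^1 ≡ 3, 3^2 ≡ 3² = 9, 3^4 ≡ 9² = 81 ≡ 15, 3^8 ≡ 15² = 225 ≡ 5, 3^16 ≡ 5² = 25 ≡ 3. Since 20 = 16 + 4, 3^20 ≡ 3·15: 3·15 = 45 ≡ 1. So 3^20 ≡ 1 (mod 22).
So σ(1) = σ(3) = 1 while 1 ≠ 3, hence σ is not injective.
Since σ is not injective, we determine |image(σ)|. Computing x^20 mod 22 for each x (by repeated squaring, reducing mod 22 at every step), the values σ(0), σ(1), …, σ(21) are: 0, 1, 12, 1, 12, 1, 12, 1, 12, 1, 12, 11, 12, 1, 12, 1, 12, 1, 12, 1, 12, 1.
The distinct values are {0, 1, 11, 12}; there are 4 of them.

4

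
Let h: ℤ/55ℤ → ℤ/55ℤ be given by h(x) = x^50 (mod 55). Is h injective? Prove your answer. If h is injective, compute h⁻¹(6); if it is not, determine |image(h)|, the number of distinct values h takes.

6

h(2): Repeated squaring mod 55: 2^1 ≡ 2, 2^2 ≡ 2² = 4, 2^4 ≡ 4² = 16, 2^8 ≡ 16² = 256 ≡ 36, 2^16 ≡ 36² = 1296 ≡ 31, 2^32 ≡ 31² = 961 ≡ 26. Since 50 = 32 + 16 + 2, 2^50 ≡ 26·31·4: 26·31 = 806 ≡ 36, then 36·4 = 144 ≡ 34. So 2^50 ≡ 34 (mod 55).
h(3): Repeated squaring mod 55: 3^1 ≡ 3, 3^2 ≡ 3² = 9, 3^4 ≡ 9² = 81 ≡ 26, 3^8 ≡ 26² = 676 ≡ 16, 3^16 ≡ 16² = 256 ≡ 36, 3^32 ≡ 36² = 1296 ≡ 31. Since 50 = 32 + 16 + 2, 3^50 ≡ 31·36·9: 31·36 = 1116 ≡ 16, then 16·9 = 144 ≡ 34. So 3^50 ≡ 34 (mod 55).
So h(2) = h(3) = 34 while 2 ≠ 3, therefore h is not injective.
Since h is not injective, we determine |image(h)|. Computing x^50 mod 55 for each x (by repeated squaring, reducing mod 55 at every step), the values h(0), h(1), …, h(54) are: 0, 1, 34, 34, 1, 45, 1, 34, 34, 1, 45, 11, 34, 34, 1, 45, 1, 34, 34, 1, 45, 1, 44, 34, 1, 45, 1, 34, 34, 1, 45, 1, 34, 44, 1, 45, 1, 34, 34, 1, 45, 1, 34, 34, 11, 45, 1, 34, 34, 1, 45, 1, 34, 34, 1.
The distinct values are {0, 1, 11, 34, 44, 45}; there are 6 of them.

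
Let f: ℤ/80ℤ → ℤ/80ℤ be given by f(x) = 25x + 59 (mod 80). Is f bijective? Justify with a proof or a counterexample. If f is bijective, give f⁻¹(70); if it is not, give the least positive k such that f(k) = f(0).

We have gcd(25, 80) = 5 > 1. Taking x_1 = 0 and x_2 = 16: f(0) = 59 and f(16) = 25·16 + 59 = 459 ≡ 59 (mod 80).
So f(0) = f(16) while 0 ≠ 16, thus f is not injective, hence not bijective.
Since f is not bijective, we find the least positive k with f(k) = f(0): this means 25k ≡ 0 (mod 80), i.e. 80 ∣ 25k. Since gcd(25, 80) = 5, dividing through by 5 this holds exactly when 16 ∣ 5k, and as gcd(5, 16) = 1, exactly when 16 ∣ k.
The smallest positive such k is 16.

16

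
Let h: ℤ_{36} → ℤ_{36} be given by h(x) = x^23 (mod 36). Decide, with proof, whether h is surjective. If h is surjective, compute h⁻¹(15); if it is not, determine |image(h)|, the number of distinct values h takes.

h(0) = 0^23 = 0.
h(6): Repeated squaring mod 36: 6^1 ≡ 6, 6^2 ≡ 6² = 36 ≡ 0, 6^4 ≡ 0² = 0, 6^8 ≡ 0² = 0, 6^16 ≡ 0² = 0. Since 23 = 16 + 4 + 2 + 1, 6^23 ≡ 0·0·0·6: 0·0 = 0, then 0·0 = 0, then 0·6 = 0. So 6^23 ≡ 0 (mod 36).
So h(0) = h(6) = 0 while 0 ≠ 6, thus h is not injective.
A non-injective map from the 36-element set ℤ_{36} to itself takes at most 35 distinct values, so it cannot be surjective. Hence h is not surjective.
Since h is not surjective, we determine |image(h)|. Computing x^23 mod 36 for each x (by repeated squaring, reducing mod 36 at every step), the values h(0), h(1), …, h(35) are: 0, 1, 32, 27, 16, 29, 0, 31, 8, 9, 28, 23, 0, 25, 20, 27, 4, 17, 0, 19, 32, 9, 16, 11, 0, 13, 8, 27, 28, 5, 0, 7, 20, 9, 4, 35.
The distinct values are {0, 1, 4, 5, 7, 8, 9, 11, 13, 16, 17, 19, 20, 23, 25, 27, 28, 29, 31, 32, 35}; there are 21 of them.

21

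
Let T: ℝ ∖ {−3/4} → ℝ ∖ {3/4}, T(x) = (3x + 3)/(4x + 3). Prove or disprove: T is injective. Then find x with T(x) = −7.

-24/31

Suppose T(u) = T(v). Cross-multiplying: (3u + 3)(4v + 3) = (3v + 3)(4u + 3).
Expanding both sides and cancelling the symmetric terms leaves −3·(u − v) = 0. Since −3 ≠ 0, u = v. So T is injective.
Solving T(x) = −7: cross-multiplying gives 3x + 3 = −7(4x + 3), which rearranges to 31x = −24, so x = −24/31.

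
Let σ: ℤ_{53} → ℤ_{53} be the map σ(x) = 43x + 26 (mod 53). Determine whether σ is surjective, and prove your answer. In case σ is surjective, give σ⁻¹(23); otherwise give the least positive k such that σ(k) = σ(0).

48

Since gcd(43, 53) = 1, 43 is invertible modulo 53. Euclid's algorithm: 53 = 1·43 + 10, 43 = 4·10 + 3, 10 = 3·3 + 1; back-substituting gives 1 = 37·43 − 30·53, so 43⁻¹ ≡ 37 (mod 53).
Then y ↦ 37(y − 26) is a two-sided inverse to σ, so every y ∈ ℤ_{53} has a preimage.
So σ is surjective.
Since σ is surjective, we find σ⁻¹(23): we need 43x ≡ 23 − 26 ≡ 50 (mod 53). Using 43⁻¹ = 37: x ≡ 37·50 = 1850 = 34·53 + 48, so x = 48.
Check: σ(48) = 43·48 + 26 = 2090 = 39·53 + 23 ≡ 23 (mod 53).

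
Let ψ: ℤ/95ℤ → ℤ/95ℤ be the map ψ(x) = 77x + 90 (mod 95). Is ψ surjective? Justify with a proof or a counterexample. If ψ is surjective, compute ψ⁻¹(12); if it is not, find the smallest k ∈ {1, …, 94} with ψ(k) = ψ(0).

Recall that ψ is surjective if every y in the codomain equals ψ(x) for some x in the domain.
Since gcd(77, 95) = 1, 77 is invertible modulo 95. Euclid's algorithm: 95 = 1·77 + 18, 77 = 4·18 + 5, 18 = 3·5 + 3, 5 = 1·3 + 2, 3 = 1·2 + 1; back-substituting gives 1 = 58·77 − 47·95, so 77⁻¹ ≡ 58 (mod 95).
For any y ∈ ℤ/95ℤ, x = 58(y − 90) mod 95 satisfies ψ(x) = 77·58(y − 90) + 90 ≡ y (since 77·58 ≡ 1 mod 95). So every y has a preimage.
Therefore ψ is surjective.
Since ψ is surjective, we find ψ⁻¹(12): we need 77x ≡ 12 − 90 ≡ 17 (mod 95). Using 77⁻¹ = 58: x ≡ 58·17 = 986 = 10·95 + 36, so x = 36.
Check: ψ(36) = 77·36 + 90 = 2862 = 30·95 + 12 ≡ 12 (mod 95).

36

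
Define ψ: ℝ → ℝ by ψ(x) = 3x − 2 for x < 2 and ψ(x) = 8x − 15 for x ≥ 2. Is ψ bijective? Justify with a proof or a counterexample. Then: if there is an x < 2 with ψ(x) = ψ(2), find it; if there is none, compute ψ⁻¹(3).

Both pieces are strictly increasing (slopes 3 and 8), so each is injective on its own interval.
The left piece maps (−∞, 2) onto (−∞, 4); the right piece maps [2, ∞) onto [1, ∞).
These images overlap. In particular ψ(2) = 1 (right piece), and solving 3x − 2 = 1 on the left piece gives x = 1 < 2.
So ψ(1) = ψ(2) with 1 ≠ 2, and ψ is not injective, hence not bijective. This x = 1 is the requested value below 2.

1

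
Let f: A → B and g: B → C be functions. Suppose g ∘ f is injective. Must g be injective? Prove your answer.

not injective

No. Take A = {0}, B = {0, 1, 2, 3}, C = {0, 1, 2, 3}, f(a) = a for each a ∈ A, and g(b) = 2 if b ∈ {2, 3} else g(b) = b.
Then g ∘ f = f is injective (A ⊂ B and f is the inclusion), but g(2) = g(3) = 2 with 2 ≠ 3, so g is not injective.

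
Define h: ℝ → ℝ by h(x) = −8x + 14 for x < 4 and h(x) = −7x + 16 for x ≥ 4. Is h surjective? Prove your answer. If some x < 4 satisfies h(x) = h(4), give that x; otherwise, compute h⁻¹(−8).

Both pieces are strictly decreasing (slopes −8 and −7), so each is injective on its own interval.
The left piece maps (−∞, 4) onto (−18, ∞); the right piece maps [4, ∞) onto (−∞, −12].
The union (−18, ∞) ∪ (−∞, −12] covers ℝ, so h is surjective.
For the follow-up: the images overlap, so an x < 4 with h(x) = h(4) exists. h(4) = −12; solving −8x + 14 = −12 for x < 4 gives x = (−12 − 14)/(−8) = 13/4.

13/4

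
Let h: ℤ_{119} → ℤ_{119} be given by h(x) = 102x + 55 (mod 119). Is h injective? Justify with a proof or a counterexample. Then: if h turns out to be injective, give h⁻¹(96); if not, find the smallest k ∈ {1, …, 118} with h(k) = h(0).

7

We have gcd(102, 119) = 17 > 1. Taking s = 0 and t = 7: h(0) = 55 and h(7) = 102·7 + 55 = 769 ≡ 55 (mod 119).
So h(0) = h(7) while 0 ≠ 7, so h is not injective.
Since h is not injective, we find the least positive k with h(k) = h(0): this means 102k ≡ 0 (mod 119), i.e. 119 ∣ 102k. Since gcd(102, 119) = 17, dividing through by 17 this holds exactly when 7 ∣ 6k, and as gcd(6, 7) = 1, exactly when 7 ∣ k.
The smallest positive such k is 7.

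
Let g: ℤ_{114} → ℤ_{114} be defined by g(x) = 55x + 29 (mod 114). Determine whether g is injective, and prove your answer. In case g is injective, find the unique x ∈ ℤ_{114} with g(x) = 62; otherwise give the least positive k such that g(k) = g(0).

69

Suppose g(a) = g(b) in ℤ_{114}. Then 55a + 29 ≡ 55b + 29 (mod 114), therefore 55(a − b) ≡ 0 (mod 114).
Since gcd(55, 114) = 1, 55 is invertible modulo 114, therefore a − b ≡ 0 (mod 114), i.e. a = b.
Hence g is injective.
We now compute 55⁻¹ mod 114 explicitly. Euclid's algorithm: 114 = 2·55 + 4, 55 = 13·4 + 3, 4 = 1·3 + 1; back-substituting gives 1 = 85·55 − 41·114, so 55⁻¹ ≡ 85 (mod 114).
Since g is injective, we compute g⁻¹(62): solve 55x + 29 ≡ 62 (mod 114), i.e. 55x ≡ 33 (mod 114).
Multiplying by 55⁻¹ = 85 gives x ≡ 85·33 = 2805 = 24·114 + 69 ≡ 69 (mod 114).
Check: g(69) = 55·69 + 29 = 3824 = 33·114 + 62 ≡ 62 (mod 114).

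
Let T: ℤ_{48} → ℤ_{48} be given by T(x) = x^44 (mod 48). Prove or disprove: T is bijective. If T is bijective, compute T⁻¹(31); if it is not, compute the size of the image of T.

4

T(2): Repeated squaring mod 48: 2^1 ≡ 2, 2^2 ≡ 2² = 4, 2^4 ≡ 4² = 16, 2^8 ≡ 16² = 256 ≡ 16, 2^16 ≡ 16² = 256 ≡ 16, 2^32 ≡ 16² = 256 ≡ 16. Since 44 = 32 + 8 + 4, 2^44 ≡ 16·16·16: 16·16 = 256 ≡ 16, then 16·16 = 256 ≡ 16. So 2^44 ≡ 16 (mod 48).
T(4): Repeated squaring mod 48: 4^1 ≡ 4, 4^2 ≡ 4² = 16, 4^4 ≡ 16² = 256 ≡ 16, 4^8 ≡ 16² = 256 ≡ 16, 4^16 ≡ 16² = 256 ≡ 16, 4^32 ≡ 16² = 256 ≡ 16. Since 44 = 32 + 8 + 4, 4^44 ≡ 16·16·16: 16·16 = 256 ≡ 16, then 16·16 = 256 ≡ 16. So 4^44 ≡ 16 (mod 48).
So T(2) = T(4) = 16 while 2 ≠ 4, hence T is not injective, hence not bijective.
Since T is not bijective, we determine |image(T)|. Computing x^44 mod 48 for each x (by repeated squaring, reducing mod 48 at every step), the values T(0), T(1), …, T(47) are: 0, 1, 16, 33, 16, 1, 0, 1, 16, 33, 16, 1, 0, 1, 16, 33, 16, 1, 0, 1, 16, 33, 16, 1, 0, 1, 16, 33, 16, 1, 0, 1, 16, 33, 16, 1, 0, 1, 16, 33, 16, 1, 0, 1, 16, 33, 16, 1.
The distinct values are {0, 1, 16, 33}; there are 4 of them.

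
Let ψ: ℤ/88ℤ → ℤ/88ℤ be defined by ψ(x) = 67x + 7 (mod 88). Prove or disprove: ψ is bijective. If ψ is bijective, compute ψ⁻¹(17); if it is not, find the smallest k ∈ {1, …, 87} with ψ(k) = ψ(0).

Suppose ψ(a) = ψ(b) in ℤ/88ℤ. Then 67a + 7 ≡ 67b + 7 (mod 88), therefore 67(a − b) ≡ 0 (mod 88).
Since gcd(67, 88) = 1, 67 is invertible modulo 88, thus a − b ≡ 0 (mod 88), i.e. a = b.
We now compute 67⁻¹ mod 88 explicitly. Euclid's algorithm: 88 = 1·67 + 21, 67 = 3·21 + 4, 21 = 5·4 + 1; back-substituting gives 1 = 67·67 − 51·88, so 67⁻¹ ≡ 67 (mod 88).
Then y ↦ 67(y − 7) is a two-sided inverse to ψ, so every y ∈ ℤ/88ℤ has a preimage.
Therefore ψ is bijective.
Since ψ is bijective, we compute ψ⁻¹(17): solve 67x + 7 ≡ 17 (mod 88), i.e. 67x ≡ 10 (mod 88).
Multiplying by 67⁻¹ = 67 gives x ≡ 67·10 = 670 = 7·88 + 54 ≡ 54 (mod 88).
Check: ψ(54) = 67·54 + 7 = 3625 = 41·88 + 17 ≡ 17 (mod 88).

54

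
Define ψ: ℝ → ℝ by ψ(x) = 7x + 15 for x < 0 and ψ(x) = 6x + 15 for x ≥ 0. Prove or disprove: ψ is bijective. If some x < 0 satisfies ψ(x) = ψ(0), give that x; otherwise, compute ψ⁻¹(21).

1

Both pieces are strictly increasing (slopes 7 and 6), so each is injective on its own interval.
The left piece maps (−∞, 0) onto (−∞, 15); the right piece maps [0, ∞) onto [15, ∞).
Since 15 = 15, the images partition ℝ: ψ is injective and surjective, hence bijective.
Because the two images are disjoint, no x < 0 has ψ(x) = ψ(0), so we compute ψ⁻¹(21): 21 lies in [15, ∞), so solve 6x + 15 = 21: x = (21 − 15)/6 = 1.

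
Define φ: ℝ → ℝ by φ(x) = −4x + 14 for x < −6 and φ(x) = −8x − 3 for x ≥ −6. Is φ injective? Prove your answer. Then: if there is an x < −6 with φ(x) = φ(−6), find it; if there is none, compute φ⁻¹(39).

-31/4

Both pieces are strictly decreasing (slopes −4 and −8), so each is injective on its own interval.
The left piece maps (−∞, −6) onto (38, ∞); the right piece maps [−6, ∞) onto (−∞, 45].
These images overlap. In particular φ(−6) = 45 (right piece), and solving −4x + 14 = 45 on the left piece gives x = −31/4 < −6.
So φ(−31/4) = φ(−6) with −31/4 ≠ −6, and φ is not injective. This x = −31/4 is the requested value below −6.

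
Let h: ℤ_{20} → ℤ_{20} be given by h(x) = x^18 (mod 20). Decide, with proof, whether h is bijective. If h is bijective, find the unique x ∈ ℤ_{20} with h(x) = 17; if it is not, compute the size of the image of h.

h(4): Repeated squaring mod 20: 4^1 ≡ 4, 4^2 ≡ 4² = 16, 4^4 ≡ 16² = 256 ≡ 16, 4^8 ≡ 16² = 256 ≡ 16, 4^16 ≡ 16² = 256 ≡ 16. Since 18 = 16 + 2, 4^18 ≡ 16·16: 16·16 = 256 ≡ 16. So 4^18 ≡ 16 (mod 20).
h(6): Repeated squaring mod 20: 6^1 ≡ 6, 6^2 ≡ 6² = 36 ≡ 16, 6^4 ≡ 16² = 256 ≡ 16, 6^8 ≡ 16² = 256 ≡ 16, 6^16 ≡ 16² = 256 ≡ 16. Since 18 = 16 + 2, 6^18 ≡ 16·16: 16·16 = 256 ≡ 16. So 6^18 ≡ 16 (mod 20).
So h(4) = h(6) = 16 while 4 ≠ 6, hence h is not injective, hence not bijective.
Since h is not bijective, we determine |image(h)|. Computing x^18 mod 20 for each x (by repeated squaring, reducing mod 20 at every step), the values h(0), h(1), …, h(19) are: 0, 1, 4, 9, 16, 5, 16, 9, 4, 1, 0, 1, 4, 9, 16, 5, 16, 9, 4, 1.
The distinct values are {0, 1, 4, 5, 9, 16}; there are 6 of them.

6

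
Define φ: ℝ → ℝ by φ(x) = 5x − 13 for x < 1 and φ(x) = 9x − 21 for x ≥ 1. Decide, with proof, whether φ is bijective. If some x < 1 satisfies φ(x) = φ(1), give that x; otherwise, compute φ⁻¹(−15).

1/5

Both pieces are strictly increasing (slopes 5 and 9), so each is injective on its own interval.
The left piece maps (−∞, 1) onto (−∞, −8); the right piece maps [1, ∞) onto [−12, ∞).
These images overlap. In particular φ(1) = −12 (right piece), and solving 5x − 13 = −12 on the left piece gives x = 1/5 < 1.
So φ(1/5) = φ(1) with 1/5 ≠ 1, and φ is not injective, hence not bijective. This x = 1/5 is the requested value below 1.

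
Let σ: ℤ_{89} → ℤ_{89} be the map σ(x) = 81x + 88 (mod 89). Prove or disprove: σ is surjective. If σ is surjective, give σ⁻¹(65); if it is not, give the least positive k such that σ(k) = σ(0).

14

Since gcd(81, 89) = 1, 81 is invertible modulo 89. Euclid's algorithm: 89 = 1·81 + 8, 81 = 10·8 + 1; back-substituting gives 1 = 11·81 − 10·89, so 81⁻¹ ≡ 11 (mod 89).
For any y ∈ ℤ_{89}, x = 11(y − 88) mod 89 satisfies σ(x) = 81·11(y − 88) + 88 ≡ y (since 81·11 ≡ 1 mod 89). So every y has a preimage.
Therefore σ is surjective.
Since σ is surjective, we find σ⁻¹(65): we need 81x ≡ 65 − 88 ≡ 66 (mod 89). Using 81⁻¹ = 11: x ≡ 11·66 = 726 = 8·89 + 14, so x = 14.
Check: σ(14) = 81·14 + 88 = 1222 = 13·89 + 65 ≡ 65 (mod 89).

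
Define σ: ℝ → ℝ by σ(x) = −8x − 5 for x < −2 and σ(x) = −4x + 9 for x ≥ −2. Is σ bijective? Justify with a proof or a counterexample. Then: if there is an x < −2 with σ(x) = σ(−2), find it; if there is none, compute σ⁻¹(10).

Both pieces are strictly decreasing (slopes −8 and −4), so each is injective on its own interval.
The left piece maps (−∞, −2) onto (11, ∞); the right piece maps [−2, ∞) onto (−∞, 17].
These images overlap. In particular σ(−2) = 17 (right piece), and solving −8x − 5 = 17 on the left piece gives x = −11/4 < −2.
So σ(−11/4) = σ(−2) with −11/4 ≠ −2, and σ is not injective, hence not bijective. This x = −11/4 is the requested value below −2.

-11/4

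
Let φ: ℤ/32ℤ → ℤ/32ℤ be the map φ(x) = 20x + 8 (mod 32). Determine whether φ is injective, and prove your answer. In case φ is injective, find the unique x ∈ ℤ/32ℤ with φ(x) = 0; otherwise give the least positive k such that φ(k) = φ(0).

By definition, φ is injective when φ(x_1) = φ(x_2) forces x_1 = x_2.
We have gcd(20, 32) = 4 > 1. Taking x_1 = 0 and x_2 = 8: φ(0) = 8 and φ(8) = 20·8 + 8 = 168 ≡ 8 (mod 32).
So φ(0) = φ(8) while 0 ≠ 8, thus φ is not injective.
Since φ is not injective, we find the least positive k with φ(k) = φ(0): this means 20k ≡ 0 (mod 32), i.e. 32 ∣ 20k. Since gcd(20, 32) = 4, dividing through by 4 this holds exactly when 8 ∣ 5k, and as gcd(5, 8) = 1, exactly when 8 ∣ k.
The smallest positive such k is 8.

8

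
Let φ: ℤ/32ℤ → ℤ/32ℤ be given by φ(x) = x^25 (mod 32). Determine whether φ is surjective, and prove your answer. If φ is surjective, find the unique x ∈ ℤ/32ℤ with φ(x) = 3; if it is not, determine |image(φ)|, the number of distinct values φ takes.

φ(0) = 0^25 = 0.
φ(2): Repeated squaring mod 32: 2^1 ≡ 2, 2^2 ≡ 2² = 4, 2^4 ≡ 4² = 16, 2^8 ≡ 16² = 256 ≡ 0, 2^16 ≡ 0² = 0. Since 25 = 16 + 8 + 1, 2^25 ≡ 0·0·2: 0·0 = 0, then 0·2 = 0. So 2^25 ≡ 0 (mod 32).
So φ(0) = φ(2) = 0 while 0 ≠ 2, thus φ is not injective.
A non-injective map from the 32-element set ℤ/32ℤ to itself takes at most 31 distinct values, so it cannot be surjective. Hence φ is not surjective.
Since φ is not surjective, we determine |image(φ)|. Computing x^25 mod 32 for each x (by repeated squaring, reducing mod 32 at every step), the values φ(0), φ(1), …, φ(31) are: 0, 1, 0, 3, 0, 5, 0, 7, 0, 9, 0, 11, 0, 13, 0, 15, 0, 17, 0, 19, 0, 21, 0, 23, 0, 25, 0, 27, 0, 29, 0, 31.
The distinct values are {0, 1, 3, 5, 7, 9, 11, 13, 15, 17, 19, 21, 23, 25, 27, 29, 31}; there are 17 of them.

17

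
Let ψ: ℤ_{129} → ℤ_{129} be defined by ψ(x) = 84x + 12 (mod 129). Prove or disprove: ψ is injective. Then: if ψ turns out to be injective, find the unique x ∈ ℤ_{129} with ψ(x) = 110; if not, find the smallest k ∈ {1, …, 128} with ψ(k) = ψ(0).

43

Recall: ψ is injective when ψ(u) = ψ(v) forces u = v.
We have gcd(84, 129) = 3 > 1. Taking u = 0 and v = 43: ψ(0) = 12 and ψ(43) = 84·43 + 12 = 3624 ≡ 12 (mod 129).
So ψ(0) = ψ(43) while 0 ≠ 43, so ψ is not injective.
Since ψ is not injective, we find the least positive k with ψ(k) = ψ(0): this means 84k ≡ 0 (mod 129), i.e. 129 ∣ 84k. Since gcd(84, 129) = 3, dividing through by 3 this holds exactly when 43 ∣ 28k, and as gcd(28, 43) = 1, exactly when 43 ∣ k.
The smallest positive such k is 43.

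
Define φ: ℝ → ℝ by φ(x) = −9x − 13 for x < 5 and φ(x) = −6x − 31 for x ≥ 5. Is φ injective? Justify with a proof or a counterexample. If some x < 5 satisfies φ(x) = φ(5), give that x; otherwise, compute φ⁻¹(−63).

Both pieces are strictly decreasing (slopes −9 and −6), so each is injective on its own interval.
The left piece maps (−∞, 5) onto (−58, ∞); the right piece maps [5, ∞) onto (−∞, −61].
These images are disjoint, so no value is attained by both pieces. So φ is injective.
Because the two images are disjoint, no x < 5 has φ(x) = φ(5), so we compute φ⁻¹(−63): −63 lies in (−∞, −61], so solve −6x − 31 = −63: x = (−63 + 31)/(−6) = 16/3.

16/3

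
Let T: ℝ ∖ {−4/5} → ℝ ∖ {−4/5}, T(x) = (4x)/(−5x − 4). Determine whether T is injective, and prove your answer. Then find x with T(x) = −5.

Suppose T(u) = T(v). Cross-multiplying: (4u)(−5v − 4) = (4v)(−5u − 4).
Expanding both sides and cancelling the symmetric terms leaves −16·(u − v) = 0. Since −16 ≠ 0, u = v. Therefore T is injective.
Solving T(x) = −5: cross-multiplying gives 4x = −5(−5x − 4), which rearranges to −21x = 20, so x = −20/21.

-20/21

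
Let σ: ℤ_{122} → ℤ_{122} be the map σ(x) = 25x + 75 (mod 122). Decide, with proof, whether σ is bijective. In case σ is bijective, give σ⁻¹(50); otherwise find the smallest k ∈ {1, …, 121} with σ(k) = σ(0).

Recall that σ is injective when σ(s) = σ(t) forces s = t.
Suppose σ(s) = σ(t) in ℤ_{122}. Then 25s + 75 ≡ 25t + 75 (mod 122), thus 25(s − t) ≡ 0 (mod 122).
Since gcd(25, 122) = 1, 25 is invertible modulo 122, therefore s − t ≡ 0 (mod 122), i.e. s = t.
We now compute 25⁻¹ mod 122 explicitly. Euclid's algorithm: 122 = 4·25 + 22, 25 = 1·22 + 3, 22 = 7·3 + 1; back-substituting gives 1 = 83·25 − 17·122, so 25⁻¹ ≡ 83 (mod 122).
Then y ↦ 83(y − 75) is a two-sided inverse to σ, so every y ∈ ℤ_{122} has a preimage.
So σ is bijective.
Since σ is bijective, we find σ⁻¹(50): we need 25x ≡ 50 − 75 ≡ 97 (mod 122). Using 25⁻¹ = 83: x ≡ 83·97 = 8051 = 65·122 + 121, so x = 121.
Check: σ(121) = 25·121 + 75 = 3100 = 25·122 + 50 ≡ 50 (mod 122).

121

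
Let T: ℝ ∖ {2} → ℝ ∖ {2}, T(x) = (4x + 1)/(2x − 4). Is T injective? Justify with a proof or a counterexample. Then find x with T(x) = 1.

-5/2

Suppose T(x_1) = T(x_2). Cross-multiplying: (4x_1 + 1)(2x_2 − 4) = (4x_2 + 1)(2x_1 − 4).
Expanding both sides and cancelling the symmetric terms leaves −18·(x_1 − x_2) = 0. Since −18 ≠ 0, x_1 = x_2. Hence T is injective.
Solving T(x) = 1: cross-multiplying gives 4x + 1 = 1(2x − 4), which rearranges to 2x = −5, so x = −5/2.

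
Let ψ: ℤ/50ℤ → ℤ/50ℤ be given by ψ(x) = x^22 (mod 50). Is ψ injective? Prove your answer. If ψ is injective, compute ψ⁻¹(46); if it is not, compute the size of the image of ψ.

22

ψ(0) = 0^22 = 0.
ψ(10): Repeated squaring mod 50: 10^1 ≡ 10, 10^2 ≡ 10² = 100 ≡ 0, 10^4 ≡ 0² = 0, 10^8 ≡ 0² = 0, 10^16 ≡ 0² = 0. Since 22 = 16 + 4 + 2, 10^22 ≡ 0·0·0: 0·0 = 0, then 0·0 = 0. So 10^22 ≡ 0 (mod 50).
So ψ(0) = ψ(10) = 0 while 0 ≠ 10, thus ψ is not injective.
Since ψ is not injective, we determine |image(ψ)|. Computing x^22 mod 50 for each x (by repeated squaring, reducing mod 50 at every step), the values ψ(0), ψ(1), …, ψ(49) are: 0, 1, 4, 9, 16, 25, 36, 49, 14, 31, 0, 21, 44, 19, 46, 25, 6, 39, 24, 11, 0, 41, 34, 29, 26, 25, 26, 29, 34, 41, 0, 11, 24, 39, 6, 25, 46, 19, 44, 21, 0, 31, 14, 49, 36, 25, 16, 9, 4, 1.
The distinct values are {0, 1, 4, 6, 9, 11, 14, 16, 19, 21, 24, 25, 26, 29, 31, 34, 36, 39, 41, 44, 46, 49}; there are 22 of them.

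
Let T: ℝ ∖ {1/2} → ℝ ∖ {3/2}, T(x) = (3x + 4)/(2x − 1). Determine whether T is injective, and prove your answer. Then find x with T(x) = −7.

3/17

Suppose T(a) = T(b). Cross-multiplying: (3a + 4)(2b − 1) = (3b + 4)(2a − 1).
Expanding both sides and cancelling the symmetric terms leaves −11·(a − b) = 0. Since −11 ≠ 0, a = b. Hence T is injective.
Solving T(x) = −7: cross-multiplying gives 3x + 4 = −7(2x − 1), which rearranges to 17x = 3, so x = 3/17.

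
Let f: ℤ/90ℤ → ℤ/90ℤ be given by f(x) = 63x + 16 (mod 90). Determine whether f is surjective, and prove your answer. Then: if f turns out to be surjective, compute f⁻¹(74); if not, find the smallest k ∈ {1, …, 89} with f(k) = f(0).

Recall that f is surjective if every y in the codomain equals f(x) for some x in the domain.
Since gcd(63, 90) = 9, we have 63x ≡ 0 (mod 9) for all x, so f(x) ≡ 7 (mod 9).
But 0 ≢ 7 (mod 9), so 0 ∈ ℤ/90ℤ has no preimage. So f is not surjective.
Since f is not surjective, we find the least positive k with f(k) = f(0): this means 63k ≡ 0 (mod 90), i.e. 90 ∣ 63k. Since gcd(63, 90) = 9, dividing through by 9 this holds exactly when 10 ∣ 7k, and as gcd(7, 10) = 1, exactly when 10 ∣ k.
The smallest positive such k is 10.

10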